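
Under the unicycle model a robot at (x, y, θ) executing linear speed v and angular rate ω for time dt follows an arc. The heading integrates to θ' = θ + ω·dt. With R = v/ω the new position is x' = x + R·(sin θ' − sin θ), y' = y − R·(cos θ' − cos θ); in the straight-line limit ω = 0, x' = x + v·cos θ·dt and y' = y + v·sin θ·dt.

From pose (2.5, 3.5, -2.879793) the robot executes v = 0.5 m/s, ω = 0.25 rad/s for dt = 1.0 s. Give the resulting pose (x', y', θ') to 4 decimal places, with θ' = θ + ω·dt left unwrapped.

θ' = -2.8798 + 0.25·1.0 = -2.6298
R = v/ω = 0.5/0.25 = 2.0000
x' = 2.5 + 2.0000·(sin -2.6298 − sin -2.8798) = 2.0381
y' = 3.5 − 2.0000·(cos -2.6298 − cos -2.8798) = 3.3119

(2.0381, 3.3119, -2.6298)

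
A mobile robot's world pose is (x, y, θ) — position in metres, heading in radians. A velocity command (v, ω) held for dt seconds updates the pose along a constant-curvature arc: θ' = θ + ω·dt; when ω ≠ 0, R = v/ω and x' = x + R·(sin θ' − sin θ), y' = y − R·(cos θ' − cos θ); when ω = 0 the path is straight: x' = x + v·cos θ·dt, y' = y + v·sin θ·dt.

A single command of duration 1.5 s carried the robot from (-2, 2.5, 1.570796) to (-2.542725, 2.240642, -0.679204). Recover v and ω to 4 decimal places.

Δθ = -0.679204 − 1.570796 = -2.250000
ω = Δθ/dt = -2.250000/1.5 = -1.5000
R = Δx/(sin θ' − sin θ) = 0.3333
v = R·ω = 0.3333·-1.5000 = -0.5000

v = -0.5000, ω = -1.5000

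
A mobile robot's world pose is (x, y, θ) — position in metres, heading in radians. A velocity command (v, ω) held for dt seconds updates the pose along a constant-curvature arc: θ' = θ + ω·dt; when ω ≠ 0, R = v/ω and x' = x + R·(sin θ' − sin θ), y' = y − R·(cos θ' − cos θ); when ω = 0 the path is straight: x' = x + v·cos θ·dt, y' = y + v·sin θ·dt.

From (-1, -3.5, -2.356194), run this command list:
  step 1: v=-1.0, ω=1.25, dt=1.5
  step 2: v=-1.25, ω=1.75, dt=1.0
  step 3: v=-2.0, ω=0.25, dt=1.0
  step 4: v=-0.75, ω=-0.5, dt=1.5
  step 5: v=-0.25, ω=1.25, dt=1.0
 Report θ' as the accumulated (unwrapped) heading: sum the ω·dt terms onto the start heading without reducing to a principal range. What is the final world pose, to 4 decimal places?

(-3.0555, -5.8401, 2.0188)

step 1: θ'=-0.4812 (R=-0.8000) → pose (-1.1954, -2.2252, -0.4812)
step 2: θ'=1.2688 (R=-0.7143) → pose (-2.2080, -2.6459, 1.2688)
step 3: θ'=1.5188 (R=-8.0000) → pose (-2.5592, -4.6095, 1.5188)
step 4: θ'=0.7688 (R=1.5000) → pose (-3.0143, -5.6097, 0.7688)
step 5: θ'=2.0188 (R=-0.2000) → pose (-3.0555, -5.8401, 2.0188)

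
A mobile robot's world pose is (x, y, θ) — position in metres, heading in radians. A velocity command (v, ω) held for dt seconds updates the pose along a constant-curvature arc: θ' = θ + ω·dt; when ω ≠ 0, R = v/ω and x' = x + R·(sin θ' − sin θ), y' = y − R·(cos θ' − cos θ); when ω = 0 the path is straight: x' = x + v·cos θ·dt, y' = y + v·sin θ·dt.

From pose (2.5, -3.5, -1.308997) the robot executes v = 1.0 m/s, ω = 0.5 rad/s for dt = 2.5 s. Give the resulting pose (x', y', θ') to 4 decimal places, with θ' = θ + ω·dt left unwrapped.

(4.3139, -4.9789, -0.0590)

θ' = -1.3090 + 0.5·2.5 = -0.0590
R = v/ω = 1.0/0.5 = 2.0000
x' = 2.5 + 2.0000·(sin -0.0590 − sin -1.3090) = 4.3139
y' = -3.5 − 2.0000·(cos -0.0590 − cos -1.3090) = -4.9789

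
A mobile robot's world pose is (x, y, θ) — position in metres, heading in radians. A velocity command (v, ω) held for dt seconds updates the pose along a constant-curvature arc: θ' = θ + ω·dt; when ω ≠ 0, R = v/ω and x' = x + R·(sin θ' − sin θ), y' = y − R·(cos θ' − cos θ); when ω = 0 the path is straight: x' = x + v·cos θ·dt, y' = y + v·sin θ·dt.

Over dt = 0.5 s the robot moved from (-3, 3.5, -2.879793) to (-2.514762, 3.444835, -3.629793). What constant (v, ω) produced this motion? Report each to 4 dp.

Δθ = -3.629793 − -2.879793 = -0.750000
ω = Δθ/dt = -0.750000/0.5 = -1.5000
R = Δx/(sin θ' − sin θ) = 0.6667
v = R·ω = 0.6667·-1.5000 = -1.0000

v = -1.0000, ω = -1.5000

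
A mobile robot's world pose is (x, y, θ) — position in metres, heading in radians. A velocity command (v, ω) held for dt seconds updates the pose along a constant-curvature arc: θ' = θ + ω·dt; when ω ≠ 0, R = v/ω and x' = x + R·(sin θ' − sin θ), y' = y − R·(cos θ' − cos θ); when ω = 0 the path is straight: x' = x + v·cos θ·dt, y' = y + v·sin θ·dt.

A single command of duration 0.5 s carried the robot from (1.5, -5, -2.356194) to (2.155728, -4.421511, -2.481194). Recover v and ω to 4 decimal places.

Δθ = -2.481194 − -2.356194 = -0.125000
ω = Δθ/dt = -0.125000/0.5 = -0.2500
R = Δx/(sin θ' − sin θ) = 7.0000
v = R·ω = 7.0000·-0.2500 = -1.7500

v = -1.7500, ω = -0.2500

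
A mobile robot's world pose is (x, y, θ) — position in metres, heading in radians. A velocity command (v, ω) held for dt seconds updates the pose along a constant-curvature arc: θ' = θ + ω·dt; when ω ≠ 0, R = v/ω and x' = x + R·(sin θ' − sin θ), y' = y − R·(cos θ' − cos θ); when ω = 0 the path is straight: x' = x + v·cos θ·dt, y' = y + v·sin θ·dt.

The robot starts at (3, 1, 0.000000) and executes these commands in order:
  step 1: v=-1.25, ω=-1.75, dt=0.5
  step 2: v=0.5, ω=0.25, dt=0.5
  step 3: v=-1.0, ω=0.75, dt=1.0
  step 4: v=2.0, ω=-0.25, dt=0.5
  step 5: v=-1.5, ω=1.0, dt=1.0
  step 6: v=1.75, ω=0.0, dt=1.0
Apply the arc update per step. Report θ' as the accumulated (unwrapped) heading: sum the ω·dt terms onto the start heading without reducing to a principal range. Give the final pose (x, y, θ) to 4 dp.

(2.4955, 2.1868, 0.8750)

step 1: θ'=-0.8750 (R=0.7143) → pose (2.4518, 1.2564, -0.8750)
step 2: θ'=-0.7500 (R=2.0000) → pose (2.6236, 1.0750, -0.7500)
step 3: θ'=0.0000 (R=-1.3333) → pose (1.7147, 1.4328, 0.0000)
step 4: θ'=-0.1250 (R=-8.0000) → pose (2.7121, 1.3704, -0.1250)
step 5: θ'=0.8750 (R=-1.5000) → pose (1.3738, 0.8436, 0.8750)
step 6: θ'=0.8750 (straight) → pose (2.4955, 2.1868, 0.8750)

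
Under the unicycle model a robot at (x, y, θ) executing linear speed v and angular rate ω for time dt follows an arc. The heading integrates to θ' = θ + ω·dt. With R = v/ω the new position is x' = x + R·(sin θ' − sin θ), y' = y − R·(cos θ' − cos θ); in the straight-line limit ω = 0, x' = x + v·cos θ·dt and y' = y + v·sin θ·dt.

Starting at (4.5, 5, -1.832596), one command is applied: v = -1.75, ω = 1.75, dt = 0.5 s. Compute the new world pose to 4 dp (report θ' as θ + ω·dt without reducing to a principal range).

θ' = -1.8326 + 1.75·0.5 = -0.9576
R = v/ω = -1.75/1.75 = -1.0000
x' = 4.5 + -1.0000·(sin -0.9576 − sin -1.8326) = 4.3519
y' = 5 − -1.0000·(cos -0.9576 − cos -1.8326) = 5.8343

(4.3519, 5.8343, -0.9576)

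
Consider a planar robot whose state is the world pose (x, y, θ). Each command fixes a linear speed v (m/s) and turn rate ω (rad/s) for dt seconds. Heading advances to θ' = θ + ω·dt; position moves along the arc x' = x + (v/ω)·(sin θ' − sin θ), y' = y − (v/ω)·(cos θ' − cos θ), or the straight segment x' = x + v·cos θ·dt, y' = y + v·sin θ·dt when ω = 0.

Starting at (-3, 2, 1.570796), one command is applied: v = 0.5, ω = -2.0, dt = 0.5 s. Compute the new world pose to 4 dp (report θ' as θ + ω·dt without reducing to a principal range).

θ' = 1.5708 + -2.0·0.5 = 0.5708
R = v/ω = 0.5/-2.0 = -0.2500
x' = -3 + -0.2500·(sin 0.5708 − sin 1.5708) = -2.8851
y' = 2 − -0.2500·(cos 0.5708 − cos 1.5708) = 2.2104

(-2.8851, 2.2104, 0.5708)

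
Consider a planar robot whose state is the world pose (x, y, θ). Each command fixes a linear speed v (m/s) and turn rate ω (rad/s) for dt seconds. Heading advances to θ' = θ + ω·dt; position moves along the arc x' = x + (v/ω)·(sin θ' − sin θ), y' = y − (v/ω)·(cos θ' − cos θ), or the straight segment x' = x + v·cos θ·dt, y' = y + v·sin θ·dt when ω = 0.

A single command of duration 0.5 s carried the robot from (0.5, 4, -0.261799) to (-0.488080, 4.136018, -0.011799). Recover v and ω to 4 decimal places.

Δθ = -0.011799 − -0.261799 = 0.250000
ω = Δθ/dt = 0.250000/0.5 = 0.5000
R = Δx/(sin θ' − sin θ) = -4.0000
v = R·ω = -4.0000·0.5000 = -2.0000

v = -2.0000, ω = 0.5000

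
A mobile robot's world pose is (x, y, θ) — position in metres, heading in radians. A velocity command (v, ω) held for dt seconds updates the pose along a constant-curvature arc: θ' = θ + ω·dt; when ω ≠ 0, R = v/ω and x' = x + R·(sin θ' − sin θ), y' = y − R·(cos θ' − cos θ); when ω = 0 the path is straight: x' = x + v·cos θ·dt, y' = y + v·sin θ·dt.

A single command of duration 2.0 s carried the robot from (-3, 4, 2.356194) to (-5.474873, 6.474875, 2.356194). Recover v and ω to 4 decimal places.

Δθ = 2.356194 − 2.356194 = 0.000000
ω = Δθ/dt = 0.000000/2.0 = 0.0000
ω = 0 → v = (Δx·cos θ + Δy·sin θ)/dt = 1.7500

v = 1.7500, ω = 0.0000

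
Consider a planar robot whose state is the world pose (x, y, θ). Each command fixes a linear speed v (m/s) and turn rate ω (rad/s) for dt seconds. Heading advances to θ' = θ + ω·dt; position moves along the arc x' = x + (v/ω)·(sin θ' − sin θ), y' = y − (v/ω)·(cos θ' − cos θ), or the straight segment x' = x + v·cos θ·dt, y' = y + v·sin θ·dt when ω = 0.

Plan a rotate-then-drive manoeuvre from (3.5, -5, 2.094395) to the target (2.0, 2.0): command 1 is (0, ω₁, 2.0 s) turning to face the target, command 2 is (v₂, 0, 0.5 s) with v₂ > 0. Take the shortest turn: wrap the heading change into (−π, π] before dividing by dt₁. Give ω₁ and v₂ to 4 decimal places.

heading to target = atan2(2−-5, 2−3.5) = 1.7819
Δθ = wrap(1.7819 − 2.0944) = -0.3125; ω₁ = Δθ/dt₁ = -0.1563
distance = √((2−3.5)² + (2−-5)²) = 7.1589; v₂ = distance/dt₂ = 14.3178

ω₁ = -0.1563, v₂ = 14.3178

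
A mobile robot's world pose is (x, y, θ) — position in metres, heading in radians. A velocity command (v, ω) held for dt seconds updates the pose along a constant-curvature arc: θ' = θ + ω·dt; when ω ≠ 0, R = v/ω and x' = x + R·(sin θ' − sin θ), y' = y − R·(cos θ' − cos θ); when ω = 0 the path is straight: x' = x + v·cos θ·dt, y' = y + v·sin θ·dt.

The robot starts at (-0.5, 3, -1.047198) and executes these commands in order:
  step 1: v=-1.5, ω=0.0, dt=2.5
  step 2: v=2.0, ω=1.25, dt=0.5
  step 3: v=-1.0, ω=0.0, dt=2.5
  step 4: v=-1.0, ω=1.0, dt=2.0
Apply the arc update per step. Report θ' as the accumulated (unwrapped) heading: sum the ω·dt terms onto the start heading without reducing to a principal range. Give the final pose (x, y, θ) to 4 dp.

step 1: θ'=-1.0472 (straight) → pose (-2.3750, 6.2476, -1.0472)
step 2: θ'=-0.4222 (R=1.6000) → pose (-1.6450, 5.5881, -0.4222)
step 3: θ'=-0.4222 (straight) → pose (-3.9255, 6.6125, -0.4222)
step 4: θ'=1.5778 (R=-1.0000) → pose (-5.3352, 5.6933, 1.5778)

(-5.3352, 5.6933, 1.5778)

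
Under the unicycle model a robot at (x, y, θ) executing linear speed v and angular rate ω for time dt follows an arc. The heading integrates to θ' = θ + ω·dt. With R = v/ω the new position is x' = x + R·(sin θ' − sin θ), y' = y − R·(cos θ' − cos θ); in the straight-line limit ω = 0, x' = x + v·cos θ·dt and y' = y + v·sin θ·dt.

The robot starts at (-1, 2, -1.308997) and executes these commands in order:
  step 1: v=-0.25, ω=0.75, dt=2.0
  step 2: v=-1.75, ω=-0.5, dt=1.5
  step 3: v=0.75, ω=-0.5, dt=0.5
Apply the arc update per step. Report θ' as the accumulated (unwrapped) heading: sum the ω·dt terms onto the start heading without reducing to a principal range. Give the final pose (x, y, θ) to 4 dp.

(-3.6160, 2.4737, -0.8090)

step 1: θ'=0.1910 (R=-0.3333) → pose (-1.3853, 2.2410, 0.1910)
step 2: θ'=-0.5590 (R=3.5000) → pose (-3.9059, 2.7101, -0.5590)
step 3: θ'=-0.8090 (R=-1.5000) → pose (-3.6160, 2.4737, -0.8090)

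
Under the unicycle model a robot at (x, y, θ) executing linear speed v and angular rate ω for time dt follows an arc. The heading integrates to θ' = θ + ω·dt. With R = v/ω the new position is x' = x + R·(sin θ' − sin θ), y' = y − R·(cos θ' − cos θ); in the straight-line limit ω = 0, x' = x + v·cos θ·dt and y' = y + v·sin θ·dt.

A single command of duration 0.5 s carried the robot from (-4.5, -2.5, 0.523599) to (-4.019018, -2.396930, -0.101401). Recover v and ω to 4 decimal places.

v = 1.0000, ω = -1.2500

Δθ = -0.101401 − 0.523599 = -0.625000
ω = Δθ/dt = -0.625000/0.5 = -1.2500
R = Δx/(sin θ' − sin θ) = -0.8000
v = R·ω = -0.8000·-1.2500 = 1.0000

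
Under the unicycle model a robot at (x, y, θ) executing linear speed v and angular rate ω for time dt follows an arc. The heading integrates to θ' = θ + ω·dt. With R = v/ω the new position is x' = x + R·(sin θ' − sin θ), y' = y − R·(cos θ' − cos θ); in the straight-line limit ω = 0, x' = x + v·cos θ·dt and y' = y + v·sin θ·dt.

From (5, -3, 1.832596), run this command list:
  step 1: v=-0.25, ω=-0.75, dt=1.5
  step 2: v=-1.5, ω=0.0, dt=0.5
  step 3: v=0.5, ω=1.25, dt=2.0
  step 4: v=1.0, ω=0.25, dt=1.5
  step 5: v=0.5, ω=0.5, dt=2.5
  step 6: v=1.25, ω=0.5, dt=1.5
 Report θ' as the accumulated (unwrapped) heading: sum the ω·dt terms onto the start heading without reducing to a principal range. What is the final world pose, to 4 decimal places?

step 1: θ'=0.7076 (R=0.3333) → pose (4.8947, -3.3396, 0.7076)
step 2: θ'=0.7076 (straight) → pose (4.3247, -3.8271, 0.7076)
step 3: θ'=3.2076 (R=0.4000) → pose (4.0384, -3.1240, 3.2076)
step 4: θ'=3.5826 (R=4.0000) → pose (2.5948, -3.4980, 3.5826)
step 5: θ'=4.8326 (R=1.0000) → pose (2.0289, -4.5222, 4.8326)
step 6: θ'=5.5826 (R=2.5000) → pose (2.8991, -6.1336, 5.5826)

(2.8991, -6.1336, 5.5826)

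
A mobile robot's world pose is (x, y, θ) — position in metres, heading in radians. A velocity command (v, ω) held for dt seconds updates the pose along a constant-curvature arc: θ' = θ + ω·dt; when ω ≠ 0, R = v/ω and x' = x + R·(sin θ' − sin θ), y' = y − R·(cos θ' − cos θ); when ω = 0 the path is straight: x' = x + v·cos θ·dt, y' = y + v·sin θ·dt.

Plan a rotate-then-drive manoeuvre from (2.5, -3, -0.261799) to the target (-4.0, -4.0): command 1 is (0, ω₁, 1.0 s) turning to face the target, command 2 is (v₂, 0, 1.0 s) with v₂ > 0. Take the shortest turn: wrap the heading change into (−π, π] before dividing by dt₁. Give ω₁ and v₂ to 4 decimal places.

heading to target = atan2(-4−-3, -4−2.5) = -2.9889
Δθ = wrap(-2.9889 − -0.2618) = -2.7271; ω₁ = Δθ/dt₁ = -2.7271
distance = √((-4−2.5)² + (-4−-3)²) = 6.5765; v₂ = distance/dt₂ = 6.5765

ω₁ = -2.7271, v₂ = 6.5765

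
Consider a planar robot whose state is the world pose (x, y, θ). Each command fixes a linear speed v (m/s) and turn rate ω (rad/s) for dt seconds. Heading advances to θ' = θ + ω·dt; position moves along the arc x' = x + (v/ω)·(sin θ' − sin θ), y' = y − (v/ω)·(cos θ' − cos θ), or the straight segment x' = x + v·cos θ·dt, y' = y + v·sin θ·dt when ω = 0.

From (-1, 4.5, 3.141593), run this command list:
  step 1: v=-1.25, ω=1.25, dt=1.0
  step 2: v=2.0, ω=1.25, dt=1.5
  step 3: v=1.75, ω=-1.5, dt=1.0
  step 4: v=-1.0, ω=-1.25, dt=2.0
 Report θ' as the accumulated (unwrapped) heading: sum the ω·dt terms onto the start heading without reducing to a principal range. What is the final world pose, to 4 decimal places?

step 1: θ'=4.3916 (R=-1.0000) → pose (-0.0510, 5.1847, 4.3916)
step 2: θ'=6.2666 (R=1.6000) → pose (1.4408, 3.0804, 6.2666)
step 3: θ'=4.7666 (R=-1.1667) → pose (2.5864, 1.9771, 4.7666)
step 4: θ'=2.2666 (R=0.8000) → pose (3.9993, 2.5332, 2.2666)

(3.9993, 2.5332, 2.2666)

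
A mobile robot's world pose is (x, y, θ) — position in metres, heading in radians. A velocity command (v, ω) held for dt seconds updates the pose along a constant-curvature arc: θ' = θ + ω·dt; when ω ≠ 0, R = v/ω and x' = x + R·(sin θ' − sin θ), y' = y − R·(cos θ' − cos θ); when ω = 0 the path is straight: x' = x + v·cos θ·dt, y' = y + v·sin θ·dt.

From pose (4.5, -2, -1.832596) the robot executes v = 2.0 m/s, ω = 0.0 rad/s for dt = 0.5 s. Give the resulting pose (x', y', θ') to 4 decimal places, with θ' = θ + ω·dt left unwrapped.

(4.2412, -2.9659, -1.8326)

θ' = -1.8326 + 0.0·0.5 = -1.8326
ω = 0 → straight: x' = 4.5 + 2.0·cos(-1.8326)·0.5 = 4.2412
y' = -2 + 2.0·sin(-1.8326)·0.5 = -2.9659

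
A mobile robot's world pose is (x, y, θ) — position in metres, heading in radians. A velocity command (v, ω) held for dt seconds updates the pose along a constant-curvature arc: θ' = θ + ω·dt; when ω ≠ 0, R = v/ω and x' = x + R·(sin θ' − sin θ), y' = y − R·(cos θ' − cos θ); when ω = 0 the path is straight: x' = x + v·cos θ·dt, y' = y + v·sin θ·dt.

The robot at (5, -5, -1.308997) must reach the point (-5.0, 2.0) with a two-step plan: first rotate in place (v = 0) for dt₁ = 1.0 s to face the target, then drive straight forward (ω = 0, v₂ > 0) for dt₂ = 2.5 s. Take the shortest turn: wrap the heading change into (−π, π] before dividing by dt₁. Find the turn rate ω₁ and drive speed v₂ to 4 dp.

ω₁ = -2.4433, v₂ = 4.8826

heading to target = atan2(2−-5, -5−5) = 2.5309
Δθ = wrap(2.5309 − -1.3090) = -2.4433; ω₁ = Δθ/dt₁ = -2.4433
distance = √((-5−5)² + (2−-5)²) = 12.2066; v₂ = distance/dt₂ = 4.8826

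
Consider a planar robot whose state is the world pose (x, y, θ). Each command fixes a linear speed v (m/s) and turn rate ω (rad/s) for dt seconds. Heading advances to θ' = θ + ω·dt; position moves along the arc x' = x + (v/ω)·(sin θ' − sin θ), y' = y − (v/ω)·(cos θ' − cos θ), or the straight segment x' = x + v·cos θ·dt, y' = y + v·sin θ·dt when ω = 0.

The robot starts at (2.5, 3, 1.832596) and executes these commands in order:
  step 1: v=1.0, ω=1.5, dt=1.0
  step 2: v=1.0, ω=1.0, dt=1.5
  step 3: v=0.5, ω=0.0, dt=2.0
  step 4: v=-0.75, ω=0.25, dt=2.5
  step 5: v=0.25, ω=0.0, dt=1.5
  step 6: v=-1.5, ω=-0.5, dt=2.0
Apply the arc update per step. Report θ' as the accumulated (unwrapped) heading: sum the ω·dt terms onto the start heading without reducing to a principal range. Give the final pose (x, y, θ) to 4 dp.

step 1: θ'=3.3326 (R=0.6667) → pose (1.7295, 3.4820, 3.3326)
step 2: θ'=4.8326 (R=1.0000) → pose (0.9265, 2.3803, 4.8326)
step 3: θ'=4.8326 (straight) → pose (1.0465, 1.3875, 4.8326)
step 4: θ'=5.4576 (R=-3.0000) → pose (0.2730, 3.0621, 5.4576)
step 5: θ'=5.4576 (straight) → pose (0.5273, 2.7865, 5.4576)
step 6: θ'=4.4576 (R=3.0000) → pose (-0.1711, 5.5770, 4.4576)

(-0.1711, 5.5770, 4.4576)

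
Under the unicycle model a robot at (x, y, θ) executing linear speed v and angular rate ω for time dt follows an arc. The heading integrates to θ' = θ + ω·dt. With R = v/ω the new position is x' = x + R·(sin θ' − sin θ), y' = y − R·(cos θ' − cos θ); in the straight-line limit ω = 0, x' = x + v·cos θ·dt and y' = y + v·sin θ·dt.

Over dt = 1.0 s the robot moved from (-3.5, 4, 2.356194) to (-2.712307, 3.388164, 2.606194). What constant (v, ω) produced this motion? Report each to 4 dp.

Δθ = 2.606194 − 2.356194 = 0.250000
ω = Δθ/dt = 0.250000/1.0 = 0.2500
R = Δx/(sin θ' − sin θ) = -4.0000
v = R·ω = -4.0000·0.2500 = -1.0000

v = -1.0000, ω = 0.2500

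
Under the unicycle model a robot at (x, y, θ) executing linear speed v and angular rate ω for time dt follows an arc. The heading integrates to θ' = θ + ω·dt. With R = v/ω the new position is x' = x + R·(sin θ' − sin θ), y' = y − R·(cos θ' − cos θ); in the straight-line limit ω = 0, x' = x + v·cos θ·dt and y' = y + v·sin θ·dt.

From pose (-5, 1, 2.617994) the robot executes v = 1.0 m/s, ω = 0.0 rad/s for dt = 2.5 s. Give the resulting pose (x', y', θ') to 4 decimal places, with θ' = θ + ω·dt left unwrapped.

(-7.1651, 2.2500, 2.6180)

θ' = 2.6180 + 0.0·2.5 = 2.6180
ω = 0 → straight: x' = -5 + 1.0·cos(2.6180)·2.5 = -7.1651
y' = 1 + 1.0·sin(2.6180)·2.5 = 2.2500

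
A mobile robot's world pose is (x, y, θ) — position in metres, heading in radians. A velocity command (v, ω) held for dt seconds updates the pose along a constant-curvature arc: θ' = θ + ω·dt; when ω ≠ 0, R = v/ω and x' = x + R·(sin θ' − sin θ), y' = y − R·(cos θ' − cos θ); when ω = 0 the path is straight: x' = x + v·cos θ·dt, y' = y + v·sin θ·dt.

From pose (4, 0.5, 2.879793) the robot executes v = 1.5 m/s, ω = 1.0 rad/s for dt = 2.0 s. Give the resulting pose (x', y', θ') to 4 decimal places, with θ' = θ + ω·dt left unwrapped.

(2.1327, -1.1988, 4.8798)

θ' = 2.8798 + 1.0·2.0 = 4.8798
R = v/ω = 1.5/1.0 = 1.5000
x' = 4 + 1.5000·(sin 4.8798 − sin 2.8798) = 2.1327
y' = 0.5 − 1.5000·(cos 4.8798 − cos 2.8798) = -1.1988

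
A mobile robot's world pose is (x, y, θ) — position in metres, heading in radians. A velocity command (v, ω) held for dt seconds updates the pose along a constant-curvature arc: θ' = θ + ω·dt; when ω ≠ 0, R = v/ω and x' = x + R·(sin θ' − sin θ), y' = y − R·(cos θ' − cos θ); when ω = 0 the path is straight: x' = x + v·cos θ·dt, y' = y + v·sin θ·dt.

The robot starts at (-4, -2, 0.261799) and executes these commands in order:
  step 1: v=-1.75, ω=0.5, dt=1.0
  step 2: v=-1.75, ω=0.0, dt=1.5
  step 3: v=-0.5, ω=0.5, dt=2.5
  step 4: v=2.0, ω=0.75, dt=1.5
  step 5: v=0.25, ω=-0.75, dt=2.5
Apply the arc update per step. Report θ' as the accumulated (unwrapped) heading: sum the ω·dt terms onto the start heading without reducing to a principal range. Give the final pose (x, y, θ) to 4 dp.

(-10.3382, -3.8474, 1.2618)

step 1: θ'=0.7618 (R=-3.5000) → pose (-5.5099, -2.8482, 0.7618)
step 2: θ'=0.7618 (straight) → pose (-7.4094, -4.6600, 0.7618)
step 3: θ'=2.0118 (R=-1.0000) → pose (-7.6235, -5.8104, 2.0118)
step 4: θ'=3.1368 (R=2.6667) → pose (-10.0222, -4.2821, 3.1368)
step 5: θ'=1.2618 (R=-0.3333) → pose (-10.3382, -3.8474, 1.2618)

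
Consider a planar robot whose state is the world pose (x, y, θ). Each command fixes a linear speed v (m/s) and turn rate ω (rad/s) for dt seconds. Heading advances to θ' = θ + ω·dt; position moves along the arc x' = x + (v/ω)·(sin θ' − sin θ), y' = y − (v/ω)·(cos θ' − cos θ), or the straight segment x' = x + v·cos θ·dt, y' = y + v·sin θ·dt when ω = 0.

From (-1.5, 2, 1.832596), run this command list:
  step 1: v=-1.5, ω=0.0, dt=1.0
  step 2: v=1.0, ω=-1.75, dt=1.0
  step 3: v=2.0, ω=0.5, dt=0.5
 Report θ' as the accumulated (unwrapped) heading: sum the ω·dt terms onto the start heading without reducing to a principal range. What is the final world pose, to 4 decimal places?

(0.3690, 1.4741, 0.3326)

step 1: θ'=1.8326 (straight) → pose (-1.1118, 0.5511, 1.8326)
step 2: θ'=0.0826 (R=-0.5714) → pose (-0.6070, 1.2685, 0.0826)
step 3: θ'=0.3326 (R=4.0000) → pose (0.3690, 1.4741, 0.3326)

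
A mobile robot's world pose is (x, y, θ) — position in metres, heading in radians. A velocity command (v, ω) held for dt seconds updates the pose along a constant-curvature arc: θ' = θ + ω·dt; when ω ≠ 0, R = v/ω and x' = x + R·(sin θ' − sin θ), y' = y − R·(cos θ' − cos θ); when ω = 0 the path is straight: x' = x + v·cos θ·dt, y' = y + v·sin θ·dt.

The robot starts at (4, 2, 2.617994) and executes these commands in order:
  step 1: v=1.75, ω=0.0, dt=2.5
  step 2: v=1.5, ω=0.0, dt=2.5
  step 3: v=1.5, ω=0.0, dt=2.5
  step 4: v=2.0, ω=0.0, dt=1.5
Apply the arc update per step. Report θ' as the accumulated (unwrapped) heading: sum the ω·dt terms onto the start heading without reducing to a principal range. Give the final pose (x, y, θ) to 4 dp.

(-8.8821, 9.4375, 2.6180)

step 1: θ'=2.6180 (straight) → pose (0.2111, 4.1875, 2.6180)
step 2: θ'=2.6180 (straight) → pose (-3.0365, 6.0625, 2.6180)
step 3: θ'=2.6180 (straight) → pose (-6.2841, 7.9375, 2.6180)
step 4: θ'=2.6180 (straight) → pose (-8.8821, 9.4375, 2.6180)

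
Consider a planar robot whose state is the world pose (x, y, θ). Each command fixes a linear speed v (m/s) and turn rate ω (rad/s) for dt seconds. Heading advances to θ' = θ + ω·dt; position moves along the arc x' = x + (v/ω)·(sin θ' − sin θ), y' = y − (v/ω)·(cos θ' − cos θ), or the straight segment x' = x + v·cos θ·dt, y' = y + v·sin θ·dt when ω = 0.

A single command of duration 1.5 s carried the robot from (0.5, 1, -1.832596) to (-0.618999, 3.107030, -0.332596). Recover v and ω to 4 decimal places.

Δθ = -0.332596 − -1.832596 = 1.500000
ω = Δθ/dt = 1.500000/1.5 = 1.0000
R = −Δy/(cos θ' − cos θ) = -1.7500
v = R·ω = -1.7500·1.0000 = -1.7500

v = -1.7500, ω = 1.0000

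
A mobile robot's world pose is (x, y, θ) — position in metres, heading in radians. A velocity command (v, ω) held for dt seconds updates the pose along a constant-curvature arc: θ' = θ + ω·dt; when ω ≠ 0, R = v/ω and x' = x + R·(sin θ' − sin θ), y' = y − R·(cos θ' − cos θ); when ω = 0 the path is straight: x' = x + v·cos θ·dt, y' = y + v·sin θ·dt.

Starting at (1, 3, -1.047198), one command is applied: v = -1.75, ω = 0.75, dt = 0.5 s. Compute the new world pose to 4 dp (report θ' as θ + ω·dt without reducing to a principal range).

θ' = -1.0472 + 0.75·0.5 = -0.6722
R = v/ω = -1.75/0.75 = -2.3333
x' = 1 + -2.3333·(sin -0.6722 − sin -1.0472) = 0.4323
y' = 3 − -2.3333·(cos -0.6722 − cos -1.0472) = 3.6591

(0.4323, 3.6591, -0.6722)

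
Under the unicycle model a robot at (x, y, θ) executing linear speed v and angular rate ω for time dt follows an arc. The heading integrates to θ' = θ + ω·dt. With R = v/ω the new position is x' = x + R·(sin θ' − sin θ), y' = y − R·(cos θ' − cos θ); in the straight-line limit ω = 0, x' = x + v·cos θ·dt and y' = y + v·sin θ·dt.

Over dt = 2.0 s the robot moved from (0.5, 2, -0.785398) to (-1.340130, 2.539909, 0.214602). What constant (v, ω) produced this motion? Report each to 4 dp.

Δθ = 0.214602 − -0.785398 = 1.000000
ω = Δθ/dt = 1.000000/2.0 = 0.5000
R = Δx/(sin θ' − sin θ) = -2.0000
v = R·ω = -2.0000·0.5000 = -1.0000

v = -1.0000, ω = 0.5000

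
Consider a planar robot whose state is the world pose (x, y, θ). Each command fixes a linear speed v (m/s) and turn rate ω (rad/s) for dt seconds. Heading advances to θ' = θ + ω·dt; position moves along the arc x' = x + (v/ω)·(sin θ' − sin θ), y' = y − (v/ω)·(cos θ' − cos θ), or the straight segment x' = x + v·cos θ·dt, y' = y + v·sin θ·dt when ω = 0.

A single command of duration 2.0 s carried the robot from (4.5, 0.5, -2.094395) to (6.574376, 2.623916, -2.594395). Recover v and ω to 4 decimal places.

Δθ = -2.594395 − -2.094395 = -0.500000
ω = Δθ/dt = -0.500000/2.0 = -0.2500
R = −Δy/(cos θ' − cos θ) = 6.0000
v = R·ω = 6.0000·-0.2500 = -1.5000

v = -1.5000, ω = -0.2500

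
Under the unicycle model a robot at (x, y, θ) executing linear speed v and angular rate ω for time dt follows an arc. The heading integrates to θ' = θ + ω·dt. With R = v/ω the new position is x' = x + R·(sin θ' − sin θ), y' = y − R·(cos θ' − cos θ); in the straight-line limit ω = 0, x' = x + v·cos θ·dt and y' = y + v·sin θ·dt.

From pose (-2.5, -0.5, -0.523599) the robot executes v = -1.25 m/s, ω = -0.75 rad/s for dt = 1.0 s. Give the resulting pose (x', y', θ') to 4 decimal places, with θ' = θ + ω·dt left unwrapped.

θ' = -0.5236 + -0.75·1.0 = -1.2736
R = v/ω = -1.25/-0.75 = 1.6667
x' = -2.5 + 1.6667·(sin -1.2736 − sin -0.5236) = -3.2603
y' = -0.5 − 1.6667·(cos -1.2736 − cos -0.5236) = 0.4553

(-3.2603, 0.4553, -1.2736)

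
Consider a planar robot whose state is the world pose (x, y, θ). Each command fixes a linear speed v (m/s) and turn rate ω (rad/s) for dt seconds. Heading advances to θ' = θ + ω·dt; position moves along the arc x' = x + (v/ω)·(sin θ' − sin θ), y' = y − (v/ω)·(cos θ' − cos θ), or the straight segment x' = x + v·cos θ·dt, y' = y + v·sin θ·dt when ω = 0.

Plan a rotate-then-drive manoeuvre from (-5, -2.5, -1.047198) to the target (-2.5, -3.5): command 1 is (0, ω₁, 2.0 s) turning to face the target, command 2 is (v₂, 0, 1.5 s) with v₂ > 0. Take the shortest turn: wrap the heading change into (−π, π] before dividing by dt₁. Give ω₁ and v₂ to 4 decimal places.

heading to target = atan2(-3.5−-2.5, -2.5−-5) = -0.3805
Δθ = wrap(-0.3805 − -1.0472) = 0.6667; ω₁ = Δθ/dt₁ = 0.3333
distance = √((-2.5−-5)² + (-3.5−-2.5)²) = 2.6926; v₂ = distance/dt₂ = 1.7951

ω₁ = 0.3333, v₂ = 1.7951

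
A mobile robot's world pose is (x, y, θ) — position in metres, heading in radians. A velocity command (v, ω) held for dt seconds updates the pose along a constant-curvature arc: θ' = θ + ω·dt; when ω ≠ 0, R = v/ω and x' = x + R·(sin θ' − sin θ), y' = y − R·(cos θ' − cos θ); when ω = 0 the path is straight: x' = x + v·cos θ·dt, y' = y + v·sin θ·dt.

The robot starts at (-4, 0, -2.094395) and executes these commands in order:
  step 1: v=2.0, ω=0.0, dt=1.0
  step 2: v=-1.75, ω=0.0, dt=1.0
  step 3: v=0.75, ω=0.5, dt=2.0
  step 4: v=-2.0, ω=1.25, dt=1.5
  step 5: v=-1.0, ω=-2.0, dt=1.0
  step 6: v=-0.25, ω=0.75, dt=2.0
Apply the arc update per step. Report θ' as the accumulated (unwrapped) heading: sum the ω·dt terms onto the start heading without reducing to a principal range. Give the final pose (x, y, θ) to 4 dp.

(-7.9333, -0.8626, 0.2806)

step 1: θ'=-2.0944 (straight) → pose (-5.0000, -1.7321, -2.0944)
step 2: θ'=-2.0944 (straight) → pose (-4.1250, -0.2165, -2.0944)
step 3: θ'=-1.0944 (R=1.5000) → pose (-4.1589, -1.6544, -1.0944)
step 4: θ'=0.7806 (R=-1.6000) → pose (-6.7067, -1.2513, 0.7806)
step 5: θ'=-1.2194 (R=0.5000) → pose (-7.5280, -1.0682, -1.2194)
step 6: θ'=0.2806 (R=-0.3333) → pose (-7.9333, -0.8626, 0.2806)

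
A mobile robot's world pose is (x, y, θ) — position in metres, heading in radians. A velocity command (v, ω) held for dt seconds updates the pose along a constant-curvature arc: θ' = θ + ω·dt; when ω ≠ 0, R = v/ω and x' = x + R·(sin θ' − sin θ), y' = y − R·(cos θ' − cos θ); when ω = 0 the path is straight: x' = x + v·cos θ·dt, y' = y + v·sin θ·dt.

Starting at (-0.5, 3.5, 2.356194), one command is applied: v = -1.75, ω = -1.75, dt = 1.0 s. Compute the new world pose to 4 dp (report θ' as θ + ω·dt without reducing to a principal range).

θ' = 2.3562 + -1.75·1.0 = 0.6062
R = v/ω = -1.75/-1.75 = 1.0000
x' = -0.5 + 1.0000·(sin 0.6062 − sin 2.3562) = -0.6374
y' = 3.5 − 1.0000·(cos 0.6062 − cos 2.3562) = 1.9711

(-0.6374, 1.9711, 0.6062)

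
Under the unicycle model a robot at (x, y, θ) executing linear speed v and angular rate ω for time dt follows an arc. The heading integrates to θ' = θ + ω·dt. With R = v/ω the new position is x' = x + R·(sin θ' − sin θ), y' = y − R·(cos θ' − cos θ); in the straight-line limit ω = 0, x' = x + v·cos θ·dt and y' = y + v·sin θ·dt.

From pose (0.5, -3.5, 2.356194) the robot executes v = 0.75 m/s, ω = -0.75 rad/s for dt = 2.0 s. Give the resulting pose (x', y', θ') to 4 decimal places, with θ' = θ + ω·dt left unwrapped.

(0.4518, -2.1376, 0.8562)

θ' = 2.3562 + -0.75·2.0 = 0.8562
R = v/ω = 0.75/-0.75 = -1.0000
x' = 0.5 + -1.0000·(sin 0.8562 − sin 2.3562) = 0.4518
y' = -3.5 − -1.0000·(cos 0.8562 − cos 2.3562) = -2.1376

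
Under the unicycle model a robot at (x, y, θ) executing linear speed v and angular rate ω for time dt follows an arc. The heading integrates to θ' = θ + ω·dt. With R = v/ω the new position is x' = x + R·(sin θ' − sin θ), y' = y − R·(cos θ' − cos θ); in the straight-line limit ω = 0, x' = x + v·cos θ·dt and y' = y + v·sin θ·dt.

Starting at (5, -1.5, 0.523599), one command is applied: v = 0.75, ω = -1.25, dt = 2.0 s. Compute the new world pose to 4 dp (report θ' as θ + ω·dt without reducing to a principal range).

θ' = 0.5236 + -1.25·2.0 = -1.9764
R = v/ω = 0.75/-1.25 = -0.6000
x' = 5 + -0.6000·(sin -1.9764 − sin 0.5236) = 5.8513
y' = -1.5 − -0.6000·(cos -1.9764 − cos 0.5236) = -2.2564

(5.8513, -2.2564, -1.9764)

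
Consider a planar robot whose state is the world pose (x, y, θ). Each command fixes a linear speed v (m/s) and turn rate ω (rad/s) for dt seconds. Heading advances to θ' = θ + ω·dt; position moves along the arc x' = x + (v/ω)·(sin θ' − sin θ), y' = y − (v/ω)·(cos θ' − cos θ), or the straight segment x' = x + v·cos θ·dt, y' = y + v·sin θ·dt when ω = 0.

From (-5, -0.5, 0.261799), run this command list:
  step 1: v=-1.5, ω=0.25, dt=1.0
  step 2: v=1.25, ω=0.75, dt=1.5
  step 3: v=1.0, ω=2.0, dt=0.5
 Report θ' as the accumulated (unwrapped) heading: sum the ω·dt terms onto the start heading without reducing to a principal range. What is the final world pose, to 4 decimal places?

(-5.7959, 0.9033, 2.6368)

step 1: θ'=0.5118 (R=-6.0000) → pose (-6.3856, -1.0644, 0.5118)
step 2: θ'=1.6368 (R=1.6667) → pose (-5.5388, 0.4987, 1.6368)
step 3: θ'=2.6368 (R=0.5000) → pose (-5.7959, 0.9033, 2.6368)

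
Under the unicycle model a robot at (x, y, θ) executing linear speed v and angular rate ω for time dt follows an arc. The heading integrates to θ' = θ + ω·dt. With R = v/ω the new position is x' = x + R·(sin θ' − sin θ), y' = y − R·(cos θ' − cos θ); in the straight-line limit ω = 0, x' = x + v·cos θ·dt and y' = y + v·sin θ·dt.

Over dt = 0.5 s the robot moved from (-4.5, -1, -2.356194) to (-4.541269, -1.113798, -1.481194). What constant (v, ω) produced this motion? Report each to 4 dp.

Δθ = -1.481194 − -2.356194 = 0.875000
ω = Δθ/dt = 0.875000/0.5 = 1.7500
R = −Δy/(cos θ' − cos θ) = 0.1429
v = R·ω = 0.1429·1.7500 = 0.2500

v = 0.2500, ω = 1.7500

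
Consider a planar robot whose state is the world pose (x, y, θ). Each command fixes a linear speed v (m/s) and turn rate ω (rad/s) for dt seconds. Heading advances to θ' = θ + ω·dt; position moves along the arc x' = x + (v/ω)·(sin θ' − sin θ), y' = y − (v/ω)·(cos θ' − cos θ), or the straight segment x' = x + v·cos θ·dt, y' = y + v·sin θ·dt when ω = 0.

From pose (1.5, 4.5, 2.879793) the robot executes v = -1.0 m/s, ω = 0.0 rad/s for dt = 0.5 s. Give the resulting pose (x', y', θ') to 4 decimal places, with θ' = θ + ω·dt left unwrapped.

(1.9830, 4.3706, 2.8798)

θ' = 2.8798 + 0.0·0.5 = 2.8798
ω = 0 → straight: x' = 1.5 + -1.0·cos(2.8798)·0.5 = 1.9830
y' = 4.5 + -1.0·sin(2.8798)·0.5 = 4.3706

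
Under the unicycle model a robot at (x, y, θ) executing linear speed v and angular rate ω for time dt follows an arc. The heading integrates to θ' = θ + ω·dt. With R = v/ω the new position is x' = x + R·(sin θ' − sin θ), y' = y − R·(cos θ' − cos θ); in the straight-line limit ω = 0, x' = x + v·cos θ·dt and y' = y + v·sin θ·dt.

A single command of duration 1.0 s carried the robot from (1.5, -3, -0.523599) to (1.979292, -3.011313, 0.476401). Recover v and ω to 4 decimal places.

Δθ = 0.476401 − -0.523599 = 1.000000
ω = Δθ/dt = 1.000000/1.0 = 1.0000
R = Δx/(sin θ' − sin θ) = 0.5000
v = R·ω = 0.5000·1.0000 = 0.5000

v = 0.5000, ω = 1.0000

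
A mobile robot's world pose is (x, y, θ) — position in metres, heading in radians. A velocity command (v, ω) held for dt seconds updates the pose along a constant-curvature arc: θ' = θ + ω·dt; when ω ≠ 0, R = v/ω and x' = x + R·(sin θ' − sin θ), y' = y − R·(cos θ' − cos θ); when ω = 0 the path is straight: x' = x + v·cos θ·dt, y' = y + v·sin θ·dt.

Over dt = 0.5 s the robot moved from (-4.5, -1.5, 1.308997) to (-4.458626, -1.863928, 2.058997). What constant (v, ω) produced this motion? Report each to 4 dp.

v = -0.7500, ω = 1.5000

Δθ = 2.058997 − 1.308997 = 0.750000
ω = Δθ/dt = 0.750000/0.5 = 1.5000
R = −Δy/(cos θ' − cos θ) = -0.5000
v = R·ω = -0.5000·1.5000 = -0.7500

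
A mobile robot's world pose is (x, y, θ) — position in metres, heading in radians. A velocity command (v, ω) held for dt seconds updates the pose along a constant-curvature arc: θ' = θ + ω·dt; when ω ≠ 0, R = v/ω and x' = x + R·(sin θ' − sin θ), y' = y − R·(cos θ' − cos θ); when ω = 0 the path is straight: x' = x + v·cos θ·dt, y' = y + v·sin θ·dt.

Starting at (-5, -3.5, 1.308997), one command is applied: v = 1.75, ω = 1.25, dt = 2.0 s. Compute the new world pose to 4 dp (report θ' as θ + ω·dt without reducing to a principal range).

θ' = 1.3090 + 1.25·2.0 = 3.8090
R = v/ω = 1.75/1.25 = 1.4000
x' = -5 + 1.4000·(sin 3.8090 − sin 1.3090) = -7.2188
y' = -3.5 − 1.4000·(cos 3.8090 − cos 1.3090) = -2.0381

(-7.2188, -2.0381, 3.8090)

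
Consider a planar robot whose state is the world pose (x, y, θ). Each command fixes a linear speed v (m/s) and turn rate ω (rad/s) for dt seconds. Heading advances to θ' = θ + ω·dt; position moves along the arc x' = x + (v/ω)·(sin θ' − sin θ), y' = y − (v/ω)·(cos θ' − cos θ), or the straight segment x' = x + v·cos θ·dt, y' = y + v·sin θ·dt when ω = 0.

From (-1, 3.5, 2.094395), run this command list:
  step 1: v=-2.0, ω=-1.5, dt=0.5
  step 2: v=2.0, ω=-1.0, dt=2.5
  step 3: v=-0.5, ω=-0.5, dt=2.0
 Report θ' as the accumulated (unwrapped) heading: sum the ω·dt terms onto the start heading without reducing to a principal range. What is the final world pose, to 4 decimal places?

(3.0049, 3.8472, -2.1556)

step 1: θ'=1.3444 (R=1.3333) → pose (-0.8554, 2.5340, 1.3444)
step 2: θ'=-1.1556 (R=-2.0000) → pose (2.9236, 2.8918, -1.1556)
step 3: θ'=-2.1556 (R=1.0000) → pose (3.0049, 3.8472, -2.1556)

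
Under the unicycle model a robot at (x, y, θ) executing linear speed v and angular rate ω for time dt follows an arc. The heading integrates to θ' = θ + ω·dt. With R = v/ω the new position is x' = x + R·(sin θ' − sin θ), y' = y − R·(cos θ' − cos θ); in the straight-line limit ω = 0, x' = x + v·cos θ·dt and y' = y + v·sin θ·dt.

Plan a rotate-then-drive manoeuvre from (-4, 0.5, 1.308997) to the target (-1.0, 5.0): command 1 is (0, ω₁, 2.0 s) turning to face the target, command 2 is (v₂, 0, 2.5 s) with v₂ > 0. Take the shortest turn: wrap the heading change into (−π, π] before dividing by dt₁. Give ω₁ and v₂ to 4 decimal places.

ω₁ = -0.1631, v₂ = 2.1633

heading to target = atan2(5−0.5, -1−-4) = 0.9828
Δθ = wrap(0.9828 − 1.3090) = -0.3262; ω₁ = Δθ/dt₁ = -0.1631
distance = √((-1−-4)² + (5−0.5)²) = 5.4083; v₂ = distance/dt₂ = 2.1633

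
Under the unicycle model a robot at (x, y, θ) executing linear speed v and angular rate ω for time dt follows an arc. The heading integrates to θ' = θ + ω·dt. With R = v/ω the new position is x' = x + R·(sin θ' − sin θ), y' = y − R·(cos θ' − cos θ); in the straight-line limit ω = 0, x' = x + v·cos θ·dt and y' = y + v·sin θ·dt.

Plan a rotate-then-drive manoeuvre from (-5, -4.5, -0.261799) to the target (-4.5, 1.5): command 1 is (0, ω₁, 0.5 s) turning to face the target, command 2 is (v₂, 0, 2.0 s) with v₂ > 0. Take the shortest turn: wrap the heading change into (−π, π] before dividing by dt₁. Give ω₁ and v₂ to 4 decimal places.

heading to target = atan2(1.5−-4.5, -4.5−-5) = 1.4877
Δθ = wrap(1.4877 − -0.2618) = 1.7495; ω₁ = Δθ/dt₁ = 3.4989
distance = √((-4.5−-5)² + (1.5−-4.5)²) = 6.0208; v₂ = distance/dt₂ = 3.0104

ω₁ = 3.4989, v₂ = 3.0104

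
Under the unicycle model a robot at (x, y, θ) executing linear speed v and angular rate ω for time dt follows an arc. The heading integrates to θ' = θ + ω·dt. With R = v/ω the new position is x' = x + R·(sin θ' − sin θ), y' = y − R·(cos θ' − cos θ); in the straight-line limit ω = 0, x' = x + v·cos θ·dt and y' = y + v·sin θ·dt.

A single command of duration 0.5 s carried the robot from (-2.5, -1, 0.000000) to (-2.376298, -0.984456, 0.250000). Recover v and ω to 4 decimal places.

v = 0.2500, ω = 0.5000

Δθ = 0.250000 − 0.000000 = 0.250000
ω = Δθ/dt = 0.250000/0.5 = 0.5000
R = Δx/(sin θ' − sin θ) = 0.5000
v = R·ω = 0.5000·0.5000 = 0.2500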